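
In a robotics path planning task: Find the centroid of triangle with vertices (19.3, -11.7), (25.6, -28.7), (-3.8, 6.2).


Centroid = ((x_A+x_B+x_C)/3, (y_A+y_B+y_C)/3)
= ((19.3+25.6+(-3.8))/3, ((-11.7)+(-28.7)+6.2)/3)
= (13.7, -11.4)

(13.7, -11.4)


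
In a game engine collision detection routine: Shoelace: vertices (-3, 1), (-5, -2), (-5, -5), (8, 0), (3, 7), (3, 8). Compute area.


Shoelace sum: ((-3)*(-2) - (-5)*1) + ((-5)*(-5) - (-5)*(-2)) + ((-5)*0 - 8*(-5)) + (8*7 - 3*0) + (3*8 - 3*7) + (3*1 - (-3)*8)
= 152
Area = |152|/2 = 76

76


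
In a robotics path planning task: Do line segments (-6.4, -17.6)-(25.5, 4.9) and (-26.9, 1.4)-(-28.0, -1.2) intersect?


Cross products: d1=74.2, d2=132.39, d3=1067.35, d4=1009.16
d1*d2 < 0 and d3*d4 < 0? no

No, they don't intersect


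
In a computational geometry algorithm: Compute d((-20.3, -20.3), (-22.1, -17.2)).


dx=-1.8, dy=3.1
d^2 = (-1.8)^2 + 3.1^2 = 12.85
d = sqrt(12.85) = 3.5847

3.5847


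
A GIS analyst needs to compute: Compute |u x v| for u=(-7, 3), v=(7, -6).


|u x v| = |(-7)*(-6) - 3*7|
= |42 - 21| = 21

21


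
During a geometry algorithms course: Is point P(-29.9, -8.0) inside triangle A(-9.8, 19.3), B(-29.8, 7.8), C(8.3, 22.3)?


Cross products: AB x AP = 314.85, BC x BP = -600.53, CA x CP = 433.83
All same sign? no

No, outside


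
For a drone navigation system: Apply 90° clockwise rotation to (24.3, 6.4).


90° CW: (x,y) -> (y, -x)
(24.3,6.4) -> (6.4, -24.3)

(6.4, -24.3)


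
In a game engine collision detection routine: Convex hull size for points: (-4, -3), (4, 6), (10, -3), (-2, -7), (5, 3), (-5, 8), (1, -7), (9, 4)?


Convex hull vertices (CCW): (-5, 8), (-4, -3), (-2, -7), (1, -7), (10, -3), (9, 4), (4, 6)
Count = 7

7


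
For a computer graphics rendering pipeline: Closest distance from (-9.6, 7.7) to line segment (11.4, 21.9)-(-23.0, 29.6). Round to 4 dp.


Project P onto AB: t = 0.4933 (clamped to [0,1])
Closest point on segment: (-5.5712, 25.6988)
Distance: 18.4442

18.4442


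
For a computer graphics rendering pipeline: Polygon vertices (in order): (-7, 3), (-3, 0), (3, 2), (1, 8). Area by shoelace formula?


Shoelace sum: ((-7)*0 - (-3)*3) + ((-3)*2 - 3*0) + (3*8 - 1*2) + (1*3 - (-7)*8)
= 84
Area = |84|/2 = 42

42


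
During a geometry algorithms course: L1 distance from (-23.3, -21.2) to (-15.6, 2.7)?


|(-23.3)-(-15.6)| + |(-21.2)-2.7| = 7.7 + 23.9 = 31.6

31.6


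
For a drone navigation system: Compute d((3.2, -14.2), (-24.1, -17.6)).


dx=-27.3, dy=-3.4
d^2 = (-27.3)^2 + (-3.4)^2 = 756.85
d = sqrt(756.85) = 27.5109

27.5109


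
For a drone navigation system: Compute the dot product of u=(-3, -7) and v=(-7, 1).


u . v = u_x*v_x + u_y*v_y = (-3)*(-7) + (-7)*1
= 21 + (-7) = 14

14


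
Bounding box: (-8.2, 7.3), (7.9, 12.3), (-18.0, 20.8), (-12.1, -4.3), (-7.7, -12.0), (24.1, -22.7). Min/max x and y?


x range: [-18, 24.1]
y range: [-22.7, 20.8]
Bounding box: (-18,-22.7) to (24.1,20.8)

(-18,-22.7) to (24.1,20.8)


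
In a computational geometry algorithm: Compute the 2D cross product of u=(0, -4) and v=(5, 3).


u x v = u_x*v_y - u_y*v_x = 0*3 - (-4)*5
= 0 - (-20) = 20

20


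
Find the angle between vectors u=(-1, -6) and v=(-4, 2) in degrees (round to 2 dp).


u.v = -8, |u| = sqrt(37) = 6.0828, |v| = sqrt(20) = 4.4721
cos(theta) = u.v/(|u||v|) = -8/sqrt(740) = -0.294086
theta = acos(-0.294086) = 107.1 degrees

107.1 degrees


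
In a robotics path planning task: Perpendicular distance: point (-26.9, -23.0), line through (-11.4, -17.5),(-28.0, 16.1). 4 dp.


|cross product| = 612.1
|line direction| = sqrt(1404.52) = 37.4769
Distance = 612.1/sqrt(1404.52) = 16.3327

16.3327


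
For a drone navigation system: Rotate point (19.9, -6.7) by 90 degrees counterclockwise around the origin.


90° CCW: (x,y) -> (-y, x)
(19.9,-6.7) -> (6.7, 19.9)

(6.7, 19.9)


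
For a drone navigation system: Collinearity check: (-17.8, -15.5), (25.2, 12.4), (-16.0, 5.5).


Cross product: (25.2-(-17.8))*(5.5-(-15.5)) - (12.4-(-15.5))*((-16)-(-17.8))
= 852.78

No, not collinear


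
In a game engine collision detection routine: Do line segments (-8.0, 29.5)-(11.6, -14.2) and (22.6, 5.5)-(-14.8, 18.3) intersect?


Cross products: d1=-505.92, d2=877.58, d3=866.82, d4=-516.68
d1*d2 < 0 and d3*d4 < 0? yes

Yes, they intersect


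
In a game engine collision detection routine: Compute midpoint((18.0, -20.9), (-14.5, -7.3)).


M = ((18+(-14.5))/2, ((-20.9)+(-7.3))/2)
= (1.75, -14.1)

(1.75, -14.1)


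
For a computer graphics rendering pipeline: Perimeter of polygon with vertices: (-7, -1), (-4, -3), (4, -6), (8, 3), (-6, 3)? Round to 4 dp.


Sides: (-7, -1)->(-4, -3): sqrt(13) = 3.605551, (-4, -3)->(4, -6): sqrt(73) = 8.544004, (4, -6)->(8, 3): sqrt(97) = 9.848858, (8, 3)->(-6, 3): sqrt(196) = 14, (-6, 3)->(-7, -1): sqrt(17) = 4.123106
Sum = 40.121519
Perimeter = 40.1215

40.1215


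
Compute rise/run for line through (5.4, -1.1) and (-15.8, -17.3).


slope = (y2-y1)/(x2-x1) = ((-17.3)-(-1.1))/((-15.8)-5.4) = (-16.2)/(-21.2) = 0.7642

0.7642


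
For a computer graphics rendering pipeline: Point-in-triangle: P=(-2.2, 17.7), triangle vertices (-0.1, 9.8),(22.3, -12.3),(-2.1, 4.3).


Cross products: AB x AP = 130.55, BC x BP = -325.3, CA x CP = 27.35
All same sign? no

No, outside


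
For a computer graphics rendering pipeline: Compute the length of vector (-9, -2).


|u| = sqrt((-9)^2 + (-2)^2) = sqrt(85) = 9.2195

9.2195


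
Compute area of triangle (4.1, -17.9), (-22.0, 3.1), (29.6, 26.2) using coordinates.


Area = |x_A(y_B-y_C) + x_B(y_C-y_A) + x_C(y_A-y_B)|/2
= |(-94.71) + (-970.2) + (-621.6)|/2
= 1686.51/2 = 843.255

843.255


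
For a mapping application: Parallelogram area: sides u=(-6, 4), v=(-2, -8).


|u x v| = |(-6)*(-8) - 4*(-2)|
= |48 - (-8)| = 56

56


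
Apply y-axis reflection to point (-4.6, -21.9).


Reflection over y-axis: (x,y) -> (-x,y)
(-4.6, -21.9) -> (4.6, -21.9)

(4.6, -21.9)


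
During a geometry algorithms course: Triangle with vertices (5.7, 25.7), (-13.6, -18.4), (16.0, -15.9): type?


Side lengths squared: AB^2=2317.3, BC^2=882.41, CA^2=1836.65
Sorted: [882.41, 1836.65, 2317.3]
By sides: Scalene, By angles: Acute

Scalene, Acute


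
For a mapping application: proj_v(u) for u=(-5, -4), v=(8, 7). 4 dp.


u.v = -68, |v| = sqrt(113) = 10.6301
Scalar projection = u.v / |v| = -68 / sqrt(113) = -6.3969

-6.3969


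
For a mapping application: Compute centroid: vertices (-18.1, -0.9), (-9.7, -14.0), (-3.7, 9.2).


Centroid = ((x_A+x_B+x_C)/3, (y_A+y_B+y_C)/3)
= (((-18.1)+(-9.7)+(-3.7))/3, ((-0.9)+(-14)+9.2)/3)
= (-10.5, -1.9)

(-10.5, -1.9)


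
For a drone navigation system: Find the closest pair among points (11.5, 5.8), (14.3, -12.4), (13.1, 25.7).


d(P0,P1) = 18.4141, d(P0,P2) = 19.9642, d(P1,P2) = 38.1189
Closest: P0 and P1

Closest pair: (11.5, 5.8) and (14.3, -12.4), distance = 18.4141


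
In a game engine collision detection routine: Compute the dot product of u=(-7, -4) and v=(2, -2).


u . v = u_x*v_x + u_y*v_y = (-7)*2 + (-4)*(-2)
= (-14) + 8 = -6

-6


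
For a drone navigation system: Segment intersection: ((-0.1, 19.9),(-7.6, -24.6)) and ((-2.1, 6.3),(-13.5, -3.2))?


Cross products: d1=-136.04, d2=300.01, d3=13, d4=-423.05
d1*d2 < 0 and d3*d4 < 0? yes

Yes, they intersect


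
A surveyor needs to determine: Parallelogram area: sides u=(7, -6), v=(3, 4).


|u x v| = |7*4 - (-6)*3|
= |28 - (-18)| = 46

46


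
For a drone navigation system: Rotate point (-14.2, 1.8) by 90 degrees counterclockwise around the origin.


90° CCW: (x,y) -> (-y, x)
(-14.2,1.8) -> (-1.8, -14.2)

(-1.8, -14.2)


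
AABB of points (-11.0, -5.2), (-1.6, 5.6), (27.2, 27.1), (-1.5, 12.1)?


x range: [-11, 27.2]
y range: [-5.2, 27.1]
Bounding box: (-11,-5.2) to (27.2,27.1)

(-11,-5.2) to (27.2,27.1)


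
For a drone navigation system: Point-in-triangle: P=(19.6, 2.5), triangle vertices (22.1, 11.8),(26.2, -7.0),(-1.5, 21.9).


Cross products: AB x AP = -85.13, BC x BP = -72.41, CA x CP = -244.73
All same sign? yes

Yes, inside


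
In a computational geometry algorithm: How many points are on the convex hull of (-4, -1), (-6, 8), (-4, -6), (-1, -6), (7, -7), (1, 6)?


Convex hull vertices (CCW): (-6, 8), (-4, -6), (7, -7), (1, 6)
Count = 4

4


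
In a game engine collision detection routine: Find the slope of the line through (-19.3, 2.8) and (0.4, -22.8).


slope = (y2-y1)/(x2-x1) = ((-22.8)-2.8)/(0.4-(-19.3)) = (-25.6)/19.7 = -1.2995

-1.2995


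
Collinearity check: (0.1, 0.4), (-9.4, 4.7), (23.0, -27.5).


Cross product: ((-9.4)-0.1)*((-27.5)-0.4) - (4.7-0.4)*(23-0.1)
= 166.58

No, not collinear


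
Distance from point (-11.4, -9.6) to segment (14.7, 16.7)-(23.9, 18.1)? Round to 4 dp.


Project P onto AB: t = 0 (clamped to [0,1])
Closest point on segment: (14.7, 16.7)
Distance: 37.0527

37.0527


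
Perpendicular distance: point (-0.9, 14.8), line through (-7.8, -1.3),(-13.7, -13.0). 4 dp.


|cross product| = 14.26
|line direction| = sqrt(171.7) = 13.1034
Distance = 14.26/sqrt(171.7) = 1.0883

1.0883


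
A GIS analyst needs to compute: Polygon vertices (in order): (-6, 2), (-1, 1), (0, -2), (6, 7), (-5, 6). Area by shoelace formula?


Shoelace sum: ((-6)*1 - (-1)*2) + ((-1)*(-2) - 0*1) + (0*7 - 6*(-2)) + (6*6 - (-5)*7) + ((-5)*2 - (-6)*6)
= 107
Area = |107|/2 = 53.5

53.5


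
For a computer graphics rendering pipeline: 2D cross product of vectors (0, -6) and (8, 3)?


u x v = u_x*v_y - u_y*v_x = 0*3 - (-6)*8
= 0 - (-48) = 48

48


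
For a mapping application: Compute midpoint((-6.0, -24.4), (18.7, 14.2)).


M = (((-6)+18.7)/2, ((-24.4)+14.2)/2)
= (6.35, -5.1)

(6.35, -5.1)


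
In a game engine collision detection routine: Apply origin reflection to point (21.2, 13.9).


Reflection over origin: (x,y) -> (-x,-y)
(21.2, 13.9) -> (-21.2, -13.9)

(-21.2, -13.9)


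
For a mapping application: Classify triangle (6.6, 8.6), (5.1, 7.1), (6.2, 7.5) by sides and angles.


Side lengths squared: AB^2=4.5, BC^2=1.37, CA^2=1.37
Sorted: [1.37, 1.37, 4.5]
By sides: Isosceles, By angles: Obtuse

Isosceles, Obtuse


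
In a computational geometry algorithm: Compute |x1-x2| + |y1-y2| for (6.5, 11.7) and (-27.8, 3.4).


|6.5-(-27.8)| + |11.7-3.4| = 34.3 + 8.3 = 42.6

42.6


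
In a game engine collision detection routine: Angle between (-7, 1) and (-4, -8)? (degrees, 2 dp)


u.v = 20, |u| = sqrt(50) = 7.0711, |v| = sqrt(80) = 8.9443
cos(theta) = u.v/(|u||v|) = 20/sqrt(4000) = 0.316228
theta = acos(0.316228) = 71.57 degrees

71.57 degrees


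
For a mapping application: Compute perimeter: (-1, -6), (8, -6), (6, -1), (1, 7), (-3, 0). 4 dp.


Sides: (-1, -6)->(8, -6): sqrt(81) = 9, (8, -6)->(6, -1): sqrt(29) = 5.385165, (6, -1)->(1, 7): sqrt(89) = 9.433981, (1, 7)->(-3, 0): sqrt(65) = 8.062258, (-3, 0)->(-1, -6): sqrt(40) = 6.324555
Sum = 38.205959
Perimeter = 38.206

38.206


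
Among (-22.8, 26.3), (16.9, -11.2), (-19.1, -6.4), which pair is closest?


d(P0,P1) = 54.6108, d(P0,P2) = 32.9087, d(P1,P2) = 36.3186
Closest: P0 and P2

Closest pair: (-22.8, 26.3) and (-19.1, -6.4), distance = 32.9087


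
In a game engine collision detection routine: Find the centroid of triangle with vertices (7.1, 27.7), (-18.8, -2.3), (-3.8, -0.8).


Centroid = ((x_A+x_B+x_C)/3, (y_A+y_B+y_C)/3)
= ((7.1+(-18.8)+(-3.8))/3, (27.7+(-2.3)+(-0.8))/3)
= (-5.1667, 8.2)

(-5.1667, 8.2)


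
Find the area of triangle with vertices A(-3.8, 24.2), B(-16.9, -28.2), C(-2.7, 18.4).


Area = |x_A(y_B-y_C) + x_B(y_C-y_A) + x_C(y_A-y_B)|/2
= |177.08 + 98.02 + (-141.48)|/2
= 133.62/2 = 66.81

66.81


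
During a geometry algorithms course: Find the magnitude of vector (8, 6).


|u| = sqrt(8^2 + 6^2) = sqrt(100) = 10

10


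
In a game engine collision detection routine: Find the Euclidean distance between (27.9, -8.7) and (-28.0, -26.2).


dx=-55.9, dy=-17.5
d^2 = (-55.9)^2 + (-17.5)^2 = 3431.06
d = sqrt(3431.06) = 58.5753

58.5753


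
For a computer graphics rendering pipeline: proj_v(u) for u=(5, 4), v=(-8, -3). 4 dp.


u.v = -52, |v| = sqrt(73) = 8.544
Scalar projection = u.v / |v| = -52 / sqrt(73) = -6.0861

-6.0861


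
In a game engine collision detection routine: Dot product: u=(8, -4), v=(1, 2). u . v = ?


u . v = u_x*v_x + u_y*v_y = 8*1 + (-4)*2
= 8 + (-8) = 0

0


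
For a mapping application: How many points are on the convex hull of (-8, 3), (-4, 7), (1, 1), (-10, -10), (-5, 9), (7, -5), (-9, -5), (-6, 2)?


Convex hull vertices (CCW): (-10, -10), (7, -5), (-5, 9), (-8, 3)
Count = 4

4


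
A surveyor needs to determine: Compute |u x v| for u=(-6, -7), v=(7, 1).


|u x v| = |(-6)*1 - (-7)*7|
= |(-6) - (-49)| = 43

43


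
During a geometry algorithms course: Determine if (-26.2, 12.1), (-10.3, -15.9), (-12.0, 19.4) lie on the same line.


Cross product: ((-10.3)-(-26.2))*(19.4-12.1) - ((-15.9)-12.1)*((-12)-(-26.2))
= 513.67

No, not collinear


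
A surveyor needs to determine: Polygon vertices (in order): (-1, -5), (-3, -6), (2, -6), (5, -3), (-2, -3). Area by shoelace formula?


Shoelace sum: ((-1)*(-6) - (-3)*(-5)) + ((-3)*(-6) - 2*(-6)) + (2*(-3) - 5*(-6)) + (5*(-3) - (-2)*(-3)) + ((-2)*(-5) - (-1)*(-3))
= 31
Area = |31|/2 = 15.5

15.5


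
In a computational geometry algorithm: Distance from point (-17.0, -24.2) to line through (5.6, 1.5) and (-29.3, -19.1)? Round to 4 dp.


|cross product| = 431.37
|line direction| = sqrt(1642.37) = 40.5262
Distance = 431.37/sqrt(1642.37) = 10.6442

10.6442


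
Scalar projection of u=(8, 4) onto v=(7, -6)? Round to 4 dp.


u.v = 32, |v| = sqrt(85) = 9.2195
Scalar projection = u.v / |v| = 32 / sqrt(85) = 3.4709

3.4709


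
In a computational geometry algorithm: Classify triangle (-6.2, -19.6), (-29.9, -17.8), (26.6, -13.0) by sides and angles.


Side lengths squared: AB^2=564.93, BC^2=3215.29, CA^2=1119.4
Sorted: [564.93, 1119.4, 3215.29]
By sides: Scalene, By angles: Obtuse

Scalene, Obtuse


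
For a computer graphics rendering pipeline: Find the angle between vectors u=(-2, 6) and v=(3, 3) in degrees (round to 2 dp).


u.v = 12, |u| = sqrt(40) = 6.3246, |v| = sqrt(18) = 4.2426
cos(theta) = u.v/(|u||v|) = 12/sqrt(720) = 0.447214
theta = acos(0.447214) = 63.43 degrees

63.43 degrees


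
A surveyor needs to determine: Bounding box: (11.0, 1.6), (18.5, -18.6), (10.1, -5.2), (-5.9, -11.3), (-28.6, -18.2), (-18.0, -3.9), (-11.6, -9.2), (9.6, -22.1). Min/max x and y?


x range: [-28.6, 18.5]
y range: [-22.1, 1.6]
Bounding box: (-28.6,-22.1) to (18.5,1.6)

(-28.6,-22.1) to (18.5,1.6)


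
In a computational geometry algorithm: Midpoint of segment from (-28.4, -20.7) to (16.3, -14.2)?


M = (((-28.4)+16.3)/2, ((-20.7)+(-14.2))/2)
= (-6.05, -17.45)

(-6.05, -17.45)


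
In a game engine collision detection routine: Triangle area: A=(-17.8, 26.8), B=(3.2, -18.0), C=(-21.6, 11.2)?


Area = |x_A(y_B-y_C) + x_B(y_C-y_A) + x_C(y_A-y_B)|/2
= |519.76 + (-49.92) + (-967.68)|/2
= 497.84/2 = 248.92

248.92


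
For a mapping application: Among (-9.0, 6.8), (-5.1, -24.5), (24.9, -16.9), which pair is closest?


d(P0,P1) = 31.542, d(P0,P2) = 41.363, d(P1,P2) = 30.9477
Closest: P1 and P2

Closest pair: (-5.1, -24.5) and (24.9, -16.9), distance = 30.9477


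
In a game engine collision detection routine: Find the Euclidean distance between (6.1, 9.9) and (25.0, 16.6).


dx=18.9, dy=6.7
d^2 = 18.9^2 + 6.7^2 = 402.1
d = sqrt(402.1) = 20.0524

20.0524


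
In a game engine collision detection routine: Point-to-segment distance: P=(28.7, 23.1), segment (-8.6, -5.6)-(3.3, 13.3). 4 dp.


Project P onto AB: t = 1 (clamped to [0,1])
Closest point on segment: (3.3, 13.3)
Distance: 27.225

27.225


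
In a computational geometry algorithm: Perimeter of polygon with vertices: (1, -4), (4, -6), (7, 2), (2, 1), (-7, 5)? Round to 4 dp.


Sides: (1, -4)->(4, -6): sqrt(13) = 3.605551, (4, -6)->(7, 2): sqrt(73) = 8.544004, (7, 2)->(2, 1): sqrt(26) = 5.09902, (2, 1)->(-7, 5): sqrt(97) = 9.848858, (-7, 5)->(1, -4): sqrt(145) = 12.041595
Sum = 39.139028
Perimeter = 39.139

39.139


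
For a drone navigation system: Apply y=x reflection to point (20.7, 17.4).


Reflection over y=x: (x,y) -> (y,x)
(20.7, 17.4) -> (17.4, 20.7)

(17.4, 20.7)


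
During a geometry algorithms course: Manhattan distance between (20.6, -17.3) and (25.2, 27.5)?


|20.6-25.2| + |(-17.3)-27.5| = 4.6 + 44.8 = 49.4

49.4


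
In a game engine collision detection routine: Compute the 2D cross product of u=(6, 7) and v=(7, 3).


u x v = u_x*v_y - u_y*v_x = 6*3 - 7*7
= 18 - 49 = -31

-31


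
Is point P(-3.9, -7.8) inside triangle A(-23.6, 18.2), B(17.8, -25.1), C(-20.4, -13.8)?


Cross products: AB x AP = -223.39, BC x BP = -415.65, CA x CP = -547.2
All same sign? yes

Yes, inside


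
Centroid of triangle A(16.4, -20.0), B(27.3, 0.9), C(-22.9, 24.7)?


Centroid = ((x_A+x_B+x_C)/3, (y_A+y_B+y_C)/3)
= ((16.4+27.3+(-22.9))/3, ((-20)+0.9+24.7)/3)
= (6.9333, 1.8667)

(6.9333, 1.8667)


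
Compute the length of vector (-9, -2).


|u| = sqrt((-9)^2 + (-2)^2) = sqrt(85) = 9.2195

9.2195


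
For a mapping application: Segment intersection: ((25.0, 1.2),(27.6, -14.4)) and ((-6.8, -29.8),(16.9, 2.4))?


Cross products: d1=-289.26, d2=-742.7, d3=-576.68, d4=-123.24
d1*d2 < 0 and d3*d4 < 0? no

No, they don't intersect


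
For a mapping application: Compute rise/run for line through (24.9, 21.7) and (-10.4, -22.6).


slope = (y2-y1)/(x2-x1) = ((-22.6)-21.7)/((-10.4)-24.9) = (-44.3)/(-35.3) = 1.255

1.255


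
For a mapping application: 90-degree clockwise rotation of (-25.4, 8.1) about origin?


90° CW: (x,y) -> (y, -x)
(-25.4,8.1) -> (8.1, 25.4)

(8.1, 25.4)


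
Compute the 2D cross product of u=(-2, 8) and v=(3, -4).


u x v = u_x*v_y - u_y*v_x = (-2)*(-4) - 8*3
= 8 - 24 = -16

-16


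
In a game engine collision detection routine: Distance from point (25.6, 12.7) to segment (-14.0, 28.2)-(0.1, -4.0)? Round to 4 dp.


Project P onto AB: t = 0.8558 (clamped to [0,1])
Closest point on segment: (-1.9333, 0.6435)
Distance: 30.0573

30.0573


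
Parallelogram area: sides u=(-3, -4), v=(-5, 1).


|u x v| = |(-3)*1 - (-4)*(-5)|
= |(-3) - 20| = 23

23


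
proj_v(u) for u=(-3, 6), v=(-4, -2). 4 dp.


u.v = 0, |v| = sqrt(20) = 4.4721
Scalar projection = u.v / |v| = 0 / sqrt(20) = 0

0


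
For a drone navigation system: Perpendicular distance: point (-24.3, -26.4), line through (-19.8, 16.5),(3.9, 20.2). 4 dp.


|cross product| = 1000.08
|line direction| = sqrt(575.38) = 23.9871
Distance = 1000.08/sqrt(575.38) = 41.6924

41.6924


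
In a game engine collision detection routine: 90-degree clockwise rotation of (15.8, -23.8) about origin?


90° CW: (x,y) -> (y, -x)
(15.8,-23.8) -> (-23.8, -15.8)

(-23.8, -15.8)


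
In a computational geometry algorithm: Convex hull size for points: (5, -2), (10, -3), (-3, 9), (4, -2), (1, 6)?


Convex hull vertices (CCW): (-3, 9), (4, -2), (10, -3), (1, 6)
Count = 4

4


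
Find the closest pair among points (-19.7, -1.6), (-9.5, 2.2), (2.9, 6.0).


d(P0,P1) = 10.8849, d(P0,P2) = 23.8437, d(P1,P2) = 12.9692
Closest: P0 and P1

Closest pair: (-19.7, -1.6) and (-9.5, 2.2), distance = 10.8849


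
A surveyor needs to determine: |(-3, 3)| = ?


|u| = sqrt((-3)^2 + 3^2) = sqrt(18) = 4.2426

4.2426


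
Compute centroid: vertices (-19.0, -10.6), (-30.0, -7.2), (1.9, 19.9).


Centroid = ((x_A+x_B+x_C)/3, (y_A+y_B+y_C)/3)
= (((-19)+(-30)+1.9)/3, ((-10.6)+(-7.2)+19.9)/3)
= (-15.7, 0.7)

(-15.7, 0.7)


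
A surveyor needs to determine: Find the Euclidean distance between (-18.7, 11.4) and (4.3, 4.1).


dx=23, dy=-7.3
d^2 = 23^2 + (-7.3)^2 = 582.29
d = sqrt(582.29) = 24.1307

24.1307


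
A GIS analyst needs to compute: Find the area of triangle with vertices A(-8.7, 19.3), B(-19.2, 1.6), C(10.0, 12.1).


Area = |x_A(y_B-y_C) + x_B(y_C-y_A) + x_C(y_A-y_B)|/2
= |91.35 + 138.24 + 177|/2
= 406.59/2 = 203.295

203.295


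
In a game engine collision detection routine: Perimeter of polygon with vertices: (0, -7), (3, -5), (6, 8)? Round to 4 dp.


Sides: (0, -7)->(3, -5): sqrt(13) = 3.605551, (3, -5)->(6, 8): sqrt(178) = 13.341664, (6, 8)->(0, -7): sqrt(261) = 16.155494
Sum = 33.102709
Perimeter = 33.1027

33.1027


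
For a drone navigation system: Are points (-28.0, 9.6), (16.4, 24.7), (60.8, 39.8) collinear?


Cross product: (16.4-(-28))*(39.8-9.6) - (24.7-9.6)*(60.8-(-28))
= 0

Yes, collinear


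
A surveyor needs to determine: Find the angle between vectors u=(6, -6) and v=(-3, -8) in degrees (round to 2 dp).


u.v = 30, |u| = sqrt(72) = 8.4853, |v| = sqrt(73) = 8.544
cos(theta) = u.v/(|u||v|) = 30/sqrt(5256) = 0.413803
theta = acos(0.413803) = 65.56 degrees

65.56 degrees


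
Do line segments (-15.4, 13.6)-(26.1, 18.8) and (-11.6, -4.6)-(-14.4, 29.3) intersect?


Cross products: d1=77.86, d2=-1343.55, d3=-775.06, d4=646.35
d1*d2 < 0 and d3*d4 < 0? yes

Yes, they intersect


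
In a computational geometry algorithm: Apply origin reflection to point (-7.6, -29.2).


Reflection over origin: (x,y) -> (-x,-y)
(-7.6, -29.2) -> (7.6, 29.2)

(7.6, 29.2)


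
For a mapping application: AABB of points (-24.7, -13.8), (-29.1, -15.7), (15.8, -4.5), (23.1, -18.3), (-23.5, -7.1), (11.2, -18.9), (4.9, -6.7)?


x range: [-29.1, 23.1]
y range: [-18.9, -4.5]
Bounding box: (-29.1,-18.9) to (23.1,-4.5)

(-29.1,-18.9) to (23.1,-4.5)


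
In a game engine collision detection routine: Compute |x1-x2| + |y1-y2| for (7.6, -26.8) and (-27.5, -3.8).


|7.6-(-27.5)| + |(-26.8)-(-3.8)| = 35.1 + 23 = 58.1

58.1


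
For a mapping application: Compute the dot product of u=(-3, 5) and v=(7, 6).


u . v = u_x*v_x + u_y*v_y = (-3)*7 + 5*6
= (-21) + 30 = 9

9


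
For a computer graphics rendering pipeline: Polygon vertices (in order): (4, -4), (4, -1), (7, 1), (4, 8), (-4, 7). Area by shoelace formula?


Shoelace sum: (4*(-1) - 4*(-4)) + (4*1 - 7*(-1)) + (7*8 - 4*1) + (4*7 - (-4)*8) + ((-4)*(-4) - 4*7)
= 123
Area = |123|/2 = 61.5

61.5


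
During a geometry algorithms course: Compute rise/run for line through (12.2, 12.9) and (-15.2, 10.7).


slope = (y2-y1)/(x2-x1) = (10.7-12.9)/((-15.2)-12.2) = (-2.2)/(-27.4) = 0.0803

0.0803


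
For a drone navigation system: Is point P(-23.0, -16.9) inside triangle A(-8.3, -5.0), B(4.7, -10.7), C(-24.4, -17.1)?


Cross products: AB x AP = -238.49, BC x BP = 3.14, CA x CP = -13.72
All same sign? no

No, outside


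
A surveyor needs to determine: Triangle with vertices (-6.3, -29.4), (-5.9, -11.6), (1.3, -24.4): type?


Side lengths squared: AB^2=317, BC^2=215.68, CA^2=82.76
Sorted: [82.76, 215.68, 317]
By sides: Scalene, By angles: Obtuse

Scalene, Obtuse


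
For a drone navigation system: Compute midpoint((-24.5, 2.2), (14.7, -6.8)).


M = (((-24.5)+14.7)/2, (2.2+(-6.8))/2)
= (-4.9, -2.3)

(-4.9, -2.3)


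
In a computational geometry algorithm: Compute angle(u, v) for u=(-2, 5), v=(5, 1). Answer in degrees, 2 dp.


u.v = -5, |u| = sqrt(29) = 5.3852, |v| = sqrt(26) = 5.099
cos(theta) = u.v/(|u||v|) = -5/sqrt(754) = -0.182089
theta = acos(-0.182089) = 100.49 degrees

100.49 degrees


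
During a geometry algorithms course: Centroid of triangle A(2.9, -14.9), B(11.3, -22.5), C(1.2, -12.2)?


Centroid = ((x_A+x_B+x_C)/3, (y_A+y_B+y_C)/3)
= ((2.9+11.3+1.2)/3, ((-14.9)+(-22.5)+(-12.2))/3)
= (5.1333, -16.5333)

(5.1333, -16.5333)


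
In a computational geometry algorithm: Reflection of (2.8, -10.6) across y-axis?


Reflection over y-axis: (x,y) -> (-x,y)
(2.8, -10.6) -> (-2.8, -10.6)

(-2.8, -10.6)


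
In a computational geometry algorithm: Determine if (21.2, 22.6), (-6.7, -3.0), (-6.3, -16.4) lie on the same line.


Cross product: ((-6.7)-21.2)*((-16.4)-22.6) - ((-3)-22.6)*((-6.3)-21.2)
= 384.1

No, not collinear


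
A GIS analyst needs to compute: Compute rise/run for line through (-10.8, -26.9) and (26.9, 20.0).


slope = (y2-y1)/(x2-x1) = (20-(-26.9))/(26.9-(-10.8)) = 46.9/37.7 = 1.244

1.244


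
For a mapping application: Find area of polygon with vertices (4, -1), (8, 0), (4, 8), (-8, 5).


Shoelace sum: (4*0 - 8*(-1)) + (8*8 - 4*0) + (4*5 - (-8)*8) + ((-8)*(-1) - 4*5)
= 144
Area = |144|/2 = 72

72


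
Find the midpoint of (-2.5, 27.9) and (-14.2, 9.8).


M = (((-2.5)+(-14.2))/2, (27.9+9.8)/2)
= (-8.35, 18.85)

(-8.35, 18.85)


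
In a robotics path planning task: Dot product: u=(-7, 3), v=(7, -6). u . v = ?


u . v = u_x*v_x + u_y*v_y = (-7)*7 + 3*(-6)
= (-49) + (-18) = -67

-67


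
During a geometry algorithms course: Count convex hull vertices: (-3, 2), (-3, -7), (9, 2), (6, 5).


Convex hull vertices (CCW): (-3, -7), (9, 2), (6, 5), (-3, 2)
Count = 4

4


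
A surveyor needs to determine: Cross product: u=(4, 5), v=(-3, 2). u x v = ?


u x v = u_x*v_y - u_y*v_x = 4*2 - 5*(-3)
= 8 - (-15) = 23

23


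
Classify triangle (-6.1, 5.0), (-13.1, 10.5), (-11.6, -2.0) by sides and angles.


Side lengths squared: AB^2=79.25, BC^2=158.5, CA^2=79.25
Sorted: [79.25, 79.25, 158.5]
By sides: Isosceles, By angles: Right

Isosceles, Right


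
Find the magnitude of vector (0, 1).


|u| = sqrt(0^2 + 1^2) = sqrt(1) = 1

1


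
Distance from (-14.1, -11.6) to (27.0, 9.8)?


dx=41.1, dy=21.4
d^2 = 41.1^2 + 21.4^2 = 2147.17
d = sqrt(2147.17) = 46.3376

46.3376


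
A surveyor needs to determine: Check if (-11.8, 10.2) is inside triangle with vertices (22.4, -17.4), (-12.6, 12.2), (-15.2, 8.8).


Cross products: AB x AP = 46.32, BC x BP = 7.92, CA x CP = 141.72
All same sign? yes

Yes, inside


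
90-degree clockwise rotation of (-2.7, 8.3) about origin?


90° CW: (x,y) -> (y, -x)
(-2.7,8.3) -> (8.3, 2.7)

(8.3, 2.7)


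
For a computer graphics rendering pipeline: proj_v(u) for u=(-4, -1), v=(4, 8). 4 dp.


u.v = -24, |v| = sqrt(80) = 8.9443
Scalar projection = u.v / |v| = -24 / sqrt(80) = -2.6833

-2.6833


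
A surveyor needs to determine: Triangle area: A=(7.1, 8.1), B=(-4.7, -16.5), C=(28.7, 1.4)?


Area = |x_A(y_B-y_C) + x_B(y_C-y_A) + x_C(y_A-y_B)|/2
= |(-127.09) + 31.49 + 706.02|/2
= 610.42/2 = 305.21

305.21


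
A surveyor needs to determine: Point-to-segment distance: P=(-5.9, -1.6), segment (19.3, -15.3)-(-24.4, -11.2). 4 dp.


Project P onto AB: t = 0.6008 (clamped to [0,1])
Closest point on segment: (-6.9543, -12.8368)
Distance: 11.2861

11.2861


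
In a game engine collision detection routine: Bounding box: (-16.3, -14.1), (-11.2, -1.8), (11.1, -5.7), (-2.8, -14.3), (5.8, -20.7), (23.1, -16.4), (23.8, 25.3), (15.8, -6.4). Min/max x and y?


x range: [-16.3, 23.8]
y range: [-20.7, 25.3]
Bounding box: (-16.3,-20.7) to (23.8,25.3)

(-16.3,-20.7) to (23.8,25.3)


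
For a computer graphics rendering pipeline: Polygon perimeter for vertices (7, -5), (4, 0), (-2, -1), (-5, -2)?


Sides: (7, -5)->(4, 0): sqrt(34) = 5.830952, (4, 0)->(-2, -1): sqrt(37) = 6.082763, (-2, -1)->(-5, -2): sqrt(10) = 3.162278, (-5, -2)->(7, -5): sqrt(153) = 12.369317
Sum = 27.44531
Perimeter = 27.4453

27.4453


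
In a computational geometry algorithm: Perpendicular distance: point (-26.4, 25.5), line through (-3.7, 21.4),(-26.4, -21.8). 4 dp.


|cross product| = 1073.71
|line direction| = sqrt(2381.53) = 48.8009
Distance = 1073.71/sqrt(2381.53) = 22.0018

22.0018


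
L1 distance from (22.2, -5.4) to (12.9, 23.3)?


|22.2-12.9| + |(-5.4)-23.3| = 9.3 + 28.7 = 38

38


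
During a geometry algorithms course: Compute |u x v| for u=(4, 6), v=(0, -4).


|u x v| = |4*(-4) - 6*0|
= |(-16) - 0| = 16

16


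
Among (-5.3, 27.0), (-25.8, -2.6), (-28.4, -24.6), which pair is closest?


d(P0,P1) = 36.0057, d(P0,P2) = 56.5347, d(P1,P2) = 22.1531
Closest: P1 and P2

Closest pair: (-25.8, -2.6) and (-28.4, -24.6), distance = 22.1531


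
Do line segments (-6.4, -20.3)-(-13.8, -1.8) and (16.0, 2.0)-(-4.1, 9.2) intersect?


Cross products: d1=609.51, d2=290.94, d3=-579.42, d4=-260.85
d1*d2 < 0 and d3*d4 < 0? no

No, they don't intersect


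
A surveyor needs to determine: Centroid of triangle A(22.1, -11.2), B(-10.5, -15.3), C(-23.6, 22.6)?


Centroid = ((x_A+x_B+x_C)/3, (y_A+y_B+y_C)/3)
= ((22.1+(-10.5)+(-23.6))/3, ((-11.2)+(-15.3)+22.6)/3)
= (-4, -1.3)

(-4, -1.3)


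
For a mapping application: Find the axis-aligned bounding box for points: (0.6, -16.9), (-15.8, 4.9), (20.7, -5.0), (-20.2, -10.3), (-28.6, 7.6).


x range: [-28.6, 20.7]
y range: [-16.9, 7.6]
Bounding box: (-28.6,-16.9) to (20.7,7.6)

(-28.6,-16.9) to (20.7,7.6)


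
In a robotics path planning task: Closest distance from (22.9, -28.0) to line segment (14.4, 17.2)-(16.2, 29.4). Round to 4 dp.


Project P onto AB: t = 0 (clamped to [0,1])
Closest point on segment: (14.4, 17.2)
Distance: 45.9923

45.9923


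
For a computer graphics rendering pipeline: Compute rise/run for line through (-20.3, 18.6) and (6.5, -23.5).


slope = (y2-y1)/(x2-x1) = ((-23.5)-18.6)/(6.5-(-20.3)) = (-42.1)/26.8 = -1.5709

-1.5709


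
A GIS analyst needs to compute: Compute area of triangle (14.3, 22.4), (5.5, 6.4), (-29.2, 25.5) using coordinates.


Area = |x_A(y_B-y_C) + x_B(y_C-y_A) + x_C(y_A-y_B)|/2
= |(-273.13) + 17.05 + (-467.2)|/2
= 723.28/2 = 361.64

361.64


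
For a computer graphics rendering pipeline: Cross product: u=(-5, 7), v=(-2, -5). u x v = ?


u x v = u_x*v_y - u_y*v_x = (-5)*(-5) - 7*(-2)
= 25 - (-14) = 39

39


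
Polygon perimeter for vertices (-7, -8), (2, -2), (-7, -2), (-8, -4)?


Sides: (-7, -8)->(2, -2): sqrt(117) = 10.816654, (2, -2)->(-7, -2): sqrt(81) = 9, (-7, -2)->(-8, -4): sqrt(5) = 2.236068, (-8, -4)->(-7, -8): sqrt(17) = 4.123106
Sum = 26.175828
Perimeter = 26.1758

26.1758


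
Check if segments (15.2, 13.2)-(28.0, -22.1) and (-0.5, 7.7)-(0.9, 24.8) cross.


Cross products: d1=-260.77, d2=-529.07, d3=-624.61, d4=-356.31
d1*d2 < 0 and d3*d4 < 0? no

No, they don't intersect


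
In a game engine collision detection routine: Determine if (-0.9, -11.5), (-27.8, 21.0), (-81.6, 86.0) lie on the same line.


Cross product: ((-27.8)-(-0.9))*(86-(-11.5)) - (21-(-11.5))*((-81.6)-(-0.9))
= 0

Yes, collinear


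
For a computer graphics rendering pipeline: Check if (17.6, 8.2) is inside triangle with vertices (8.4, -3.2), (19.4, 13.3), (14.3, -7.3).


Cross products: AB x AP = -26.4, BC x BP = -11.07, CA x CP = -104.98
All same sign? yes

Yes, inside


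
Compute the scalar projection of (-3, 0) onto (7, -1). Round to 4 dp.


u.v = -21, |v| = sqrt(50) = 7.0711
Scalar projection = u.v / |v| = -21 / sqrt(50) = -2.9698

-2.9698


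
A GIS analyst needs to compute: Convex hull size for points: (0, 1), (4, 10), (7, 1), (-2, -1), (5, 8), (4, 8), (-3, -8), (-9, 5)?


Convex hull vertices (CCW): (-9, 5), (-3, -8), (7, 1), (5, 8), (4, 10)
Count = 5

5


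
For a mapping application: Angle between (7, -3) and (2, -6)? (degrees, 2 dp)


u.v = 32, |u| = sqrt(58) = 7.6158, |v| = sqrt(40) = 6.3246
cos(theta) = u.v/(|u||v|) = 32/sqrt(2320) = 0.664364
theta = acos(0.664364) = 48.37 degrees

48.37 degrees


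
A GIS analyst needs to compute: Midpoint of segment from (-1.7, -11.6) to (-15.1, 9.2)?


M = (((-1.7)+(-15.1))/2, ((-11.6)+9.2)/2)
= (-8.4, -1.2)

(-8.4, -1.2)


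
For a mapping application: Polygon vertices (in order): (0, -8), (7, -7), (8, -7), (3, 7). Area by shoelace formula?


Shoelace sum: (0*(-7) - 7*(-8)) + (7*(-7) - 8*(-7)) + (8*7 - 3*(-7)) + (3*(-8) - 0*7)
= 116
Area = |116|/2 = 58

58


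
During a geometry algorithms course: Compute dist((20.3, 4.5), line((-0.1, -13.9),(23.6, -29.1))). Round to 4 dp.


|cross product| = 746.16
|line direction| = sqrt(792.73) = 28.1555
Distance = 746.16/sqrt(792.73) = 26.5014

26.5014


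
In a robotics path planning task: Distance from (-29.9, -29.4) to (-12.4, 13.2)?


dx=17.5, dy=42.6
d^2 = 17.5^2 + 42.6^2 = 2121.01
d = sqrt(2121.01) = 46.0544

46.0544


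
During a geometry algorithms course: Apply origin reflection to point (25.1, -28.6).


Reflection over origin: (x,y) -> (-x,-y)
(25.1, -28.6) -> (-25.1, 28.6)

(-25.1, 28.6)


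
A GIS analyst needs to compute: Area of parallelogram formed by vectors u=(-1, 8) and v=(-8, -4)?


|u x v| = |(-1)*(-4) - 8*(-8)|
= |4 - (-64)| = 68

68


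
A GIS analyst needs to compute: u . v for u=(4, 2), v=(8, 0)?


u . v = u_x*v_x + u_y*v_y = 4*8 + 2*0
= 32 + 0 = 32

32


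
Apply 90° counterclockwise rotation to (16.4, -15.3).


90° CCW: (x,y) -> (-y, x)
(16.4,-15.3) -> (15.3, 16.4)

(15.3, 16.4)


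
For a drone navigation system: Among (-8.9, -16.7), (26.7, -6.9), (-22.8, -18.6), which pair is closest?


d(P0,P1) = 36.9242, d(P0,P2) = 14.0293, d(P1,P2) = 50.8639
Closest: P0 and P2

Closest pair: (-8.9, -16.7) and (-22.8, -18.6), distance = 14.0293


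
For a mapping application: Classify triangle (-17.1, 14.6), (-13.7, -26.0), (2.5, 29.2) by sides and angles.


Side lengths squared: AB^2=1659.92, BC^2=3309.48, CA^2=597.32
Sorted: [597.32, 1659.92, 3309.48]
By sides: Scalene, By angles: Obtuse

Scalene, Obtuse


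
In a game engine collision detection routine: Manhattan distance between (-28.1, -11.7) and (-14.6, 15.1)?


|(-28.1)-(-14.6)| + |(-11.7)-15.1| = 13.5 + 26.8 = 40.3

40.3


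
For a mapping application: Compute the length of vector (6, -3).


|u| = sqrt(6^2 + (-3)^2) = sqrt(45) = 6.7082

6.7082


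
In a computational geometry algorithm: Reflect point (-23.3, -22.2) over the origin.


Reflection over origin: (x,y) -> (-x,-y)
(-23.3, -22.2) -> (23.3, 22.2)

(23.3, 22.2)


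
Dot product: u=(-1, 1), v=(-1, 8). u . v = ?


u . v = u_x*v_x + u_y*v_y = (-1)*(-1) + 1*8
= 1 + 8 = 9

9


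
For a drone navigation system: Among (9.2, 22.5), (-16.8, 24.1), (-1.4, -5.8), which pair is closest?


d(P0,P1) = 26.0492, d(P0,P2) = 30.22, d(P1,P2) = 33.6329
Closest: P0 and P1

Closest pair: (9.2, 22.5) and (-16.8, 24.1), distance = 26.0492


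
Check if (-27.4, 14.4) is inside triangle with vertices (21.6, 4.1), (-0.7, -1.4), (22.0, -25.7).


Cross products: AB x AP = -499.19, BC x BP = -290.15, CA x CP = 1456.08
All same sign? no

No, outside


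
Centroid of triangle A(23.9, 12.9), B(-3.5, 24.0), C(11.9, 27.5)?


Centroid = ((x_A+x_B+x_C)/3, (y_A+y_B+y_C)/3)
= ((23.9+(-3.5)+11.9)/3, (12.9+24+27.5)/3)
= (10.7667, 21.4667)

(10.7667, 21.4667)


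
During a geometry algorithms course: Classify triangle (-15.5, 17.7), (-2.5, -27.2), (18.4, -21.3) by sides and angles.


Side lengths squared: AB^2=2185.01, BC^2=471.62, CA^2=2670.21
Sorted: [471.62, 2185.01, 2670.21]
By sides: Scalene, By angles: Obtuse

Scalene, Obtuse


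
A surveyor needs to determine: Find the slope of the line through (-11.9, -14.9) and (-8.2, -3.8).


slope = (y2-y1)/(x2-x1) = ((-3.8)-(-14.9))/((-8.2)-(-11.9)) = 11.1/3.7 = 3

3


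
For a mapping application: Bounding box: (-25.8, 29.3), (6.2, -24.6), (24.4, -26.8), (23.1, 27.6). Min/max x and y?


x range: [-25.8, 24.4]
y range: [-26.8, 29.3]
Bounding box: (-25.8,-26.8) to (24.4,29.3)

(-25.8,-26.8) to (24.4,29.3)


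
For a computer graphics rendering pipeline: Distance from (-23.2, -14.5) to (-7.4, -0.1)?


dx=15.8, dy=14.4
d^2 = 15.8^2 + 14.4^2 = 457
d = sqrt(457) = 21.3776

21.3776


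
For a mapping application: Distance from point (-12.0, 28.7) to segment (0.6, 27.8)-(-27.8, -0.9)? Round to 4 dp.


Project P onto AB: t = 0.2037 (clamped to [0,1])
Closest point on segment: (-5.1838, 21.9551)
Distance: 9.5893

9.5893


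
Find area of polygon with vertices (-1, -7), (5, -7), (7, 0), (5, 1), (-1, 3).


Shoelace sum: ((-1)*(-7) - 5*(-7)) + (5*0 - 7*(-7)) + (7*1 - 5*0) + (5*3 - (-1)*1) + ((-1)*(-7) - (-1)*3)
= 124
Area = |124|/2 = 62

62


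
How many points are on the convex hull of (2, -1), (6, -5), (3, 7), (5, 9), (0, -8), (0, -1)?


Convex hull vertices (CCW): (0, -8), (6, -5), (5, 9), (3, 7), (0, -1)
Count = 5

5


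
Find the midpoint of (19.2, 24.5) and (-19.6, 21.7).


M = ((19.2+(-19.6))/2, (24.5+21.7)/2)
= (-0.2, 23.1)

(-0.2, 23.1)


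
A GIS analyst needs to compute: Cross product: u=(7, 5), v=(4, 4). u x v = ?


u x v = u_x*v_y - u_y*v_x = 7*4 - 5*4
= 28 - 20 = 8

8


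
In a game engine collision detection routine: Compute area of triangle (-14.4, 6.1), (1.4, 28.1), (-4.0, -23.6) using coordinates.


Area = |x_A(y_B-y_C) + x_B(y_C-y_A) + x_C(y_A-y_B)|/2
= |(-744.48) + (-41.58) + 88|/2
= 698.06/2 = 349.03

349.03


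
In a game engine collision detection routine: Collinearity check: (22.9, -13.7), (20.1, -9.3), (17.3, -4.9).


Cross product: (20.1-22.9)*((-4.9)-(-13.7)) - ((-9.3)-(-13.7))*(17.3-22.9)
= 0

Yes, collinear


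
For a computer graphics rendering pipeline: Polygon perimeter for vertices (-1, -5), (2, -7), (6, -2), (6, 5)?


Sides: (-1, -5)->(2, -7): sqrt(13) = 3.605551, (2, -7)->(6, -2): sqrt(41) = 6.403124, (6, -2)->(6, 5): sqrt(49) = 7, (6, 5)->(-1, -5): sqrt(149) = 12.206556
Sum = 29.215231
Perimeter = 29.2152

29.2152


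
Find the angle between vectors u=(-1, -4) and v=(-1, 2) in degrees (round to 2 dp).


u.v = -7, |u| = sqrt(17) = 4.1231, |v| = sqrt(5) = 2.2361
cos(theta) = u.v/(|u||v|) = -7/sqrt(85) = -0.759257
theta = acos(-0.759257) = 139.4 degrees

139.4 degrees


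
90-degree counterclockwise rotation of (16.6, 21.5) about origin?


90° CCW: (x,y) -> (-y, x)
(16.6,21.5) -> (-21.5, 16.6)

(-21.5, 16.6)


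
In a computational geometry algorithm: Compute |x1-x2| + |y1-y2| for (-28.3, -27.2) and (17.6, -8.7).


|(-28.3)-17.6| + |(-27.2)-(-8.7)| = 45.9 + 18.5 = 64.4

64.4


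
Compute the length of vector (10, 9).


|u| = sqrt(10^2 + 9^2) = sqrt(181) = 13.4536

13.4536


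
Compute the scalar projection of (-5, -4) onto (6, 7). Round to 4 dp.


u.v = -58, |v| = sqrt(85) = 9.2195
Scalar projection = u.v / |v| = -58 / sqrt(85) = -6.291

-6.291


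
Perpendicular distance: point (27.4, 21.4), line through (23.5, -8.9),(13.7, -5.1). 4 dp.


|cross product| = 311.76
|line direction| = sqrt(110.48) = 10.5109
Distance = 311.76/sqrt(110.48) = 29.6605

29.6605


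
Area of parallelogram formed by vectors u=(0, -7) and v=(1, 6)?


|u x v| = |0*6 - (-7)*1|
= |0 - (-7)| = 7

7


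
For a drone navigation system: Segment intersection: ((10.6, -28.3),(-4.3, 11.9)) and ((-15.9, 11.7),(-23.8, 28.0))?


Cross products: d1=-115.95, d2=-190.66, d3=469.3, d4=544.01
d1*d2 < 0 and d3*d4 < 0? no

No, they don't intersect


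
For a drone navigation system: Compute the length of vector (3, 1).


|u| = sqrt(3^2 + 1^2) = sqrt(10) = 3.1623

3.1623


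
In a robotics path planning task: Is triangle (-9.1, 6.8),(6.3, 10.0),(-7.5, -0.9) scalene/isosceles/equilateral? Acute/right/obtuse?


Side lengths squared: AB^2=247.4, BC^2=309.25, CA^2=61.85
Sorted: [61.85, 247.4, 309.25]
By sides: Scalene, By angles: Right

Scalene, Right


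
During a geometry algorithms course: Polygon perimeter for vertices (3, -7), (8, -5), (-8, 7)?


Sides: (3, -7)->(8, -5): sqrt(29) = 5.385165, (8, -5)->(-8, 7): sqrt(400) = 20, (-8, 7)->(3, -7): sqrt(317) = 17.804494
Sum = 43.189659
Perimeter = 43.1897

43.1897


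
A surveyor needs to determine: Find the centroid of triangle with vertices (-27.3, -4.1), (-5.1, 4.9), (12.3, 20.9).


Centroid = ((x_A+x_B+x_C)/3, (y_A+y_B+y_C)/3)
= (((-27.3)+(-5.1)+12.3)/3, ((-4.1)+4.9+20.9)/3)
= (-6.7, 7.2333)

(-6.7, 7.2333)


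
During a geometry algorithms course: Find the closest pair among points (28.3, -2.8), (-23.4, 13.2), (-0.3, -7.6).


d(P0,P1) = 54.1192, d(P0,P2) = 29, d(P1,P2) = 31.0846
Closest: P0 and P2

Closest pair: (28.3, -2.8) and (-0.3, -7.6), distance = 29
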